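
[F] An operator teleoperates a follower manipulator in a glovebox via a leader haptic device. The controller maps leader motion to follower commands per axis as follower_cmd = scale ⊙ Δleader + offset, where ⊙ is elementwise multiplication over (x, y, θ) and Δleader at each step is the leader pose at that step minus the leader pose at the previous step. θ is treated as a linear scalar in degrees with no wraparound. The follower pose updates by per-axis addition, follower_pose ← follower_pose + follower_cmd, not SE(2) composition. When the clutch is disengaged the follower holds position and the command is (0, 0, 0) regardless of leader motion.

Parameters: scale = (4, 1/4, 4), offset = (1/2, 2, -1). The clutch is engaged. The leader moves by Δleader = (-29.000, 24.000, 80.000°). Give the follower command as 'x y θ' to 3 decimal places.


-115.500 8.000 319.000

axis x: 4·-29.000 + 1/2 = -115.500
axis y: 1/4·24.000 + 2 = 8.000
axis θ: 4·80.000 + -1 = 319.000


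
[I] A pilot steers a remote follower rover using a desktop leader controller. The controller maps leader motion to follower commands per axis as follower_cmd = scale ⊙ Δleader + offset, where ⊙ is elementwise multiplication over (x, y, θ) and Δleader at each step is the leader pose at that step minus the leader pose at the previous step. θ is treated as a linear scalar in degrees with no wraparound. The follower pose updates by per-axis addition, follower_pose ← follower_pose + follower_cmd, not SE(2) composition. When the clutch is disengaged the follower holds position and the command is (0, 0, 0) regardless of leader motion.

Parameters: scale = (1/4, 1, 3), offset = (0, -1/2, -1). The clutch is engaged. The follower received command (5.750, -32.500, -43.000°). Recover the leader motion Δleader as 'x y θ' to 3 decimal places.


axis x: (5.750 − 0) / (1/4) = 23.000
axis y: (-32.500 − -1/2) / (1) = -32.000
axis θ: (-43.000 − -1) / (3) = -14.000

23.000 -32.000 -14.000


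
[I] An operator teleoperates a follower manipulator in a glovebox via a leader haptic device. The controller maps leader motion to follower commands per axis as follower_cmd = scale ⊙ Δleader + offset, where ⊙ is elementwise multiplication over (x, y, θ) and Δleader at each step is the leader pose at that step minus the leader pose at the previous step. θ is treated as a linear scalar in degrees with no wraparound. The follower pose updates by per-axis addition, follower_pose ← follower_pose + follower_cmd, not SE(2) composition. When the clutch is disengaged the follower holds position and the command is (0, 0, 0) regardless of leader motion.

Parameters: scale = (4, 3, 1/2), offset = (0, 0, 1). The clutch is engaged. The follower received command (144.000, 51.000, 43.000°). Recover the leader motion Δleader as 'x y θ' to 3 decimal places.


axis x: (144.000 − 0) / (4) = 36.000
axis y: (51.000 − 0) / (3) = 17.000
axis θ: (43.000 − 1) / (1/2) = 84.000

36.000 17.000 84.000


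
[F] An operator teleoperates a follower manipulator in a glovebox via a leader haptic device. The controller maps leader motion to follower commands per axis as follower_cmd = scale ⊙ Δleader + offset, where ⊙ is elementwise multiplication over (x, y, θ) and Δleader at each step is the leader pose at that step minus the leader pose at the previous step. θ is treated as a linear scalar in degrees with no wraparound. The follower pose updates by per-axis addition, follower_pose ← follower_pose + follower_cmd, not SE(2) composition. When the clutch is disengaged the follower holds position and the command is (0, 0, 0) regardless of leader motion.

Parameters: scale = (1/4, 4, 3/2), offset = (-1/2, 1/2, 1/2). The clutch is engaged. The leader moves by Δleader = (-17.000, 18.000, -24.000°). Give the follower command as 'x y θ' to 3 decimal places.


-4.750 72.500 -35.500

axis x: 1/4·-17.000 + -1/2 = -4.750
axis y: 4·18.000 + 1/2 = 72.500
axis θ: 3/2·-24.000 + 1/2 = -35.500


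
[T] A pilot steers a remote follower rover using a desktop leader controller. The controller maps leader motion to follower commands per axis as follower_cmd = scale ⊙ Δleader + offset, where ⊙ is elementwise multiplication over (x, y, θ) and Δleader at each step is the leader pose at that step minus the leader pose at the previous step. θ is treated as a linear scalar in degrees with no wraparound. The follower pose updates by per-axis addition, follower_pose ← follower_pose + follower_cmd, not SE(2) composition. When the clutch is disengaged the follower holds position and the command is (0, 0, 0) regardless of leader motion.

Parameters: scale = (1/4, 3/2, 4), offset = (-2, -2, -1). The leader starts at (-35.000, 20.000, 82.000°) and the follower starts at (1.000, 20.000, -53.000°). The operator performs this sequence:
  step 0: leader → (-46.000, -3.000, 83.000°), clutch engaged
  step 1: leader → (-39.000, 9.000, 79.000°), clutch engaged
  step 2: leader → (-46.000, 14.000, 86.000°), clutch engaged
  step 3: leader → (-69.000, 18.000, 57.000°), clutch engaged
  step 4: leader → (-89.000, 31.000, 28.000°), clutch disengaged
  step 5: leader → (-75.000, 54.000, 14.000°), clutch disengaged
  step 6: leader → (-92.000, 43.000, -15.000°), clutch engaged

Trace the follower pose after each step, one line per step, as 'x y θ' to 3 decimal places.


-3.750 -16.500 -50.000
-4.000 -0.500 -67.000
-7.750 5.000 -40.000
-15.500 9.000 -157.000
-15.500 9.000 -157.000
-15.500 9.000 -157.000
-21.750 -9.500 -274.000

step 0: Δleader=(-11.000, -23.000, 1.000°), engaged; cmd=(-4.750, -36.500, 3.000°) → follower=(-3.750, -16.500, -50.000°)
step 1: Δleader=(7.000, 12.000, -4.000°), engaged; cmd=(-0.250, 16.000, -17.000°) → follower=(-4.000, -0.500, -67.000°)
step 2: Δleader=(-7.000, 5.000, 7.000°), engaged; cmd=(-3.750, 5.500, 27.000°) → follower=(-7.750, 5.000, -40.000°)
step 3: Δleader=(-23.000, 4.000, -29.000°), engaged; cmd=(-7.750, 4.000, -117.000°) → follower=(-15.500, 9.000, -157.000°)
step 4: Δleader=(-20.000, 13.000, -29.000°), disengaged; cmd=(0,0,0) → follower holds at (-15.500, 9.000, -157.000°)
step 5: Δleader=(14.000, 23.000, -14.000°), disengaged; cmd=(0,0,0) → follower holds at (-15.500, 9.000, -157.000°)
step 6: Δleader=(-17.000, -11.000, -29.000°), engaged; cmd=(-6.250, -18.500, -117.000°) → follower=(-21.750, -9.500, -274.000°)


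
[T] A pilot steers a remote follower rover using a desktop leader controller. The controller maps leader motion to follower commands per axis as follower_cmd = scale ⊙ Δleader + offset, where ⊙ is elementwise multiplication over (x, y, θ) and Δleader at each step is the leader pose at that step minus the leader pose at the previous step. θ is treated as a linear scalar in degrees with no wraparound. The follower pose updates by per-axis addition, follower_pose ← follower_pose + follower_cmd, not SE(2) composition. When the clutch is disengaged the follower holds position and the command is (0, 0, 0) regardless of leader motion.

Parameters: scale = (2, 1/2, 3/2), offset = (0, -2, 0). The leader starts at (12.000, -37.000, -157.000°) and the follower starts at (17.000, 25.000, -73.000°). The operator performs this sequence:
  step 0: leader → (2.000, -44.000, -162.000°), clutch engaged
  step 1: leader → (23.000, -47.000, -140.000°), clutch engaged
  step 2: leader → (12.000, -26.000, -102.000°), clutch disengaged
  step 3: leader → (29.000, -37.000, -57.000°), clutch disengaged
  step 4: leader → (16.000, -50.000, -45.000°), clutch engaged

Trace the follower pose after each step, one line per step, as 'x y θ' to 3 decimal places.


-3.000 19.500 -80.500
39.000 16.000 -47.500
39.000 16.000 -47.500
39.000 16.000 -47.500
13.000 7.500 -29.500

step 0: Δleader=(-10.000, -7.000, -5.000°), engaged; cmd=(-20.000, -5.500, -7.500°) → follower=(-3.000, 19.500, -80.500°)
step 1: Δleader=(21.000, -3.000, 22.000°), engaged; cmd=(42.000, -3.500, 33.000°) → follower=(39.000, 16.000, -47.500°)
step 2: Δleader=(-11.000, 21.000, 38.000°), disengaged; cmd=(0,0,0) → follower holds at (39.000, 16.000, -47.500°)
step 3: Δleader=(17.000, -11.000, 45.000°), disengaged; cmd=(0,0,0) → follower holds at (39.000, 16.000, -47.500°)
step 4: Δleader=(-13.000, -13.000, 12.000°), engaged; cmd=(-26.000, -8.500, 18.000°) → follower=(13.000, 7.500, -29.500°)


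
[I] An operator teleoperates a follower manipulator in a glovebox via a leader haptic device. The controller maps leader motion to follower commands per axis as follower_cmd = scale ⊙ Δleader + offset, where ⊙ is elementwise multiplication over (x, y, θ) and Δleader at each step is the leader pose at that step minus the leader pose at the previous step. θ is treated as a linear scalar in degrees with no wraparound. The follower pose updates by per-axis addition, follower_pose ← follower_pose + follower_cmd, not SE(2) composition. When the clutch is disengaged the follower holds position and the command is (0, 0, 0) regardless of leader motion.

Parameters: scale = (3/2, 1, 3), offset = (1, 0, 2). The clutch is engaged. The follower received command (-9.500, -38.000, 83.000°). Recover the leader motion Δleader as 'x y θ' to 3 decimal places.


axis x: (-9.500 − 1) / (3/2) = -7.000
axis y: (-38.000 − 0) / (1) = -38.000
axis θ: (83.000 − 2) / (3) = 27.000

-7.000 -38.000 27.000


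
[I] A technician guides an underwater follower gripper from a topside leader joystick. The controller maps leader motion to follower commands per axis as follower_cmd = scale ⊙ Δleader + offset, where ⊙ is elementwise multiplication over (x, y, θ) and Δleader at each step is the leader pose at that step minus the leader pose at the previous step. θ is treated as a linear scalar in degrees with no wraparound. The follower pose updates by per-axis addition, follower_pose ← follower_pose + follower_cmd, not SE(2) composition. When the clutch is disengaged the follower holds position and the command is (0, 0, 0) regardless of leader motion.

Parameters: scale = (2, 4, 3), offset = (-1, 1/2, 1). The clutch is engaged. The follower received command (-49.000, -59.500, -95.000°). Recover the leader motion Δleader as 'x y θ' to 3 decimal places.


-24.000 -15.000 -32.000

axis x: (-49.000 − -1) / (2) = -24.000
axis y: (-59.500 − 1/2) / (4) = -15.000
axis θ: (-95.000 − 1) / (3) = -32.000


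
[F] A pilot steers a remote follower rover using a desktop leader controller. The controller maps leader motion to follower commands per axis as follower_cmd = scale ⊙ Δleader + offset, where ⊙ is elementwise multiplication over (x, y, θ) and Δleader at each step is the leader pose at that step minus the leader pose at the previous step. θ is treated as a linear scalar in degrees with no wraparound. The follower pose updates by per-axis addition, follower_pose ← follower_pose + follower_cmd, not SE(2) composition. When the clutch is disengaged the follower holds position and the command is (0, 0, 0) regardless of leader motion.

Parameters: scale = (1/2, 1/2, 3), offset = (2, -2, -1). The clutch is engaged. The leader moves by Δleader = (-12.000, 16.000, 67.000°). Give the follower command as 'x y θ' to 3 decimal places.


axis x: 1/2·-12.000 + 2 = -4.000
axis y: 1/2·16.000 + -2 = 6.000
axis θ: 3·67.000 + -1 = 200.000

-4.000 6.000 200.000


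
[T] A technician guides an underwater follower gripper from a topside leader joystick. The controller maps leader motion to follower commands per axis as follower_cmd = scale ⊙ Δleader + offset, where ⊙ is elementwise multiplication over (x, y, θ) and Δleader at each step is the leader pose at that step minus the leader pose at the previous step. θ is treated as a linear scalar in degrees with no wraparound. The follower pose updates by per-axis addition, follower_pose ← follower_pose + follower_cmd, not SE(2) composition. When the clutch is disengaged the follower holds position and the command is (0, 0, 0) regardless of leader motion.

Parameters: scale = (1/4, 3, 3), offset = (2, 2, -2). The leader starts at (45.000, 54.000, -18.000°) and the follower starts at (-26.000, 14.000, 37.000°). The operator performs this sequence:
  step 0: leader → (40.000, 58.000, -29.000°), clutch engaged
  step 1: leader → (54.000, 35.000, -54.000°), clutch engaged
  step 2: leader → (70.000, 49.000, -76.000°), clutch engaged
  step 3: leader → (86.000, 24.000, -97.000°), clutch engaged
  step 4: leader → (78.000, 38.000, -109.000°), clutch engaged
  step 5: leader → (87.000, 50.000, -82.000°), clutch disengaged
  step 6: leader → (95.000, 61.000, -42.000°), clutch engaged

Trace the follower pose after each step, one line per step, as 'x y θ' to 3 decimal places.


-25.250 28.000 2.000
-19.750 -39.000 -75.000
-13.750 5.000 -143.000
-7.750 -68.000 -208.000
-7.750 -24.000 -246.000
-7.750 -24.000 -246.000
-3.750 11.000 -128.000

step 0: Δleader=(-5.000, 4.000, -11.000°), engaged; cmd=(0.750, 14.000, -35.000°) → follower=(-25.250, 28.000, 2.000°)
step 1: Δleader=(14.000, -23.000, -25.000°), engaged; cmd=(5.500, -67.000, -77.000°) → follower=(-19.750, -39.000, -75.000°)
step 2: Δleader=(16.000, 14.000, -22.000°), engaged; cmd=(6.000, 44.000, -68.000°) → follower=(-13.750, 5.000, -143.000°)
step 3: Δleader=(16.000, -25.000, -21.000°), engaged; cmd=(6.000, -73.000, -65.000°) → follower=(-7.750, -68.000, -208.000°)
step 4: Δleader=(-8.000, 14.000, -12.000°), engaged; cmd=(0.000, 44.000, -38.000°) → follower=(-7.750, -24.000, -246.000°)
step 5: Δleader=(9.000, 12.000, 27.000°), disengaged; cmd=(0,0,0) → follower holds at (-7.750, -24.000, -246.000°)
step 6: Δleader=(8.000, 11.000, 40.000°), engaged; cmd=(4.000, 35.000, 118.000°) → follower=(-3.750, 11.000, -128.000°)


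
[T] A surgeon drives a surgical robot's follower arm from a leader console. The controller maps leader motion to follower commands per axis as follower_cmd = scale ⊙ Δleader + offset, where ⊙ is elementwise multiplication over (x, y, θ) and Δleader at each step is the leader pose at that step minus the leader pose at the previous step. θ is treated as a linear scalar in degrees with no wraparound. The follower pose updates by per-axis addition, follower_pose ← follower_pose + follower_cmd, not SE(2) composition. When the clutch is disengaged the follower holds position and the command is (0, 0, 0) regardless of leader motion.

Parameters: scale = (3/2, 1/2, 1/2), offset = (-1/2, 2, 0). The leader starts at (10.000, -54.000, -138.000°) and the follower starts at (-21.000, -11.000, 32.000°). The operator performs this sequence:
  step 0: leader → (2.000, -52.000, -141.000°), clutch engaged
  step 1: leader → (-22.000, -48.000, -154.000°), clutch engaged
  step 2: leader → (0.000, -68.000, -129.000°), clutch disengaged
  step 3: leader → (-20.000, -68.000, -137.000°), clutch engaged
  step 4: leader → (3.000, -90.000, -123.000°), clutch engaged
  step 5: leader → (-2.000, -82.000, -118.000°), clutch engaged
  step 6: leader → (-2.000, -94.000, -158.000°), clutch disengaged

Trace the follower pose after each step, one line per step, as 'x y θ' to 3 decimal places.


-33.500 -8.000 30.500
-70.000 -4.000 24.000
-70.000 -4.000 24.000
-100.500 -2.000 20.000
-66.500 -11.000 27.000
-74.500 -5.000 29.500
-74.500 -5.000 29.500

step 0: Δleader=(-8.000, 2.000, -3.000°), engaged; cmd=(-12.500, 3.000, -1.500°) → follower=(-33.500, -8.000, 30.500°)
step 1: Δleader=(-24.000, 4.000, -13.000°), engaged; cmd=(-36.500, 4.000, -6.500°) → follower=(-70.000, -4.000, 24.000°)
step 2: Δleader=(22.000, -20.000, 25.000°), disengaged; cmd=(0,0,0) → follower holds at (-70.000, -4.000, 24.000°)
step 3: Δleader=(-20.000, 0.000, -8.000°), engaged; cmd=(-30.500, 2.000, -4.000°) → follower=(-100.500, -2.000, 20.000°)
step 4: Δleader=(23.000, -22.000, 14.000°), engaged; cmd=(34.000, -9.000, 7.000°) → follower=(-66.500, -11.000, 27.000°)
step 5: Δleader=(-5.000, 8.000, 5.000°), engaged; cmd=(-8.000, 6.000, 2.500°) → follower=(-74.500, -5.000, 29.500°)
step 6: Δleader=(0.000, -12.000, -40.000°), disengaged; cmd=(0,0,0) → follower holds at (-74.500, -5.000, 29.500°)


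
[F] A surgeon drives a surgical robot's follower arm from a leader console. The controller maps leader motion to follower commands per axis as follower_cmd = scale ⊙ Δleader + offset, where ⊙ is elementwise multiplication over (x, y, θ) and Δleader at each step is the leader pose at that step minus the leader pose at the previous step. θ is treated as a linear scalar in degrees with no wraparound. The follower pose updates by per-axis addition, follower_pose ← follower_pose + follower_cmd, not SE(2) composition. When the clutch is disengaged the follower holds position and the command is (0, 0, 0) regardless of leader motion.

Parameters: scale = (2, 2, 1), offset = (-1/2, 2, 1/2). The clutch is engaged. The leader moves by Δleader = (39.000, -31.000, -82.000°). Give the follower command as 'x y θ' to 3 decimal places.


axis x: 2·39.000 + -1/2 = 77.500
axis y: 2·-31.000 + 2 = -60.000
axis θ: 1·-82.000 + 1/2 = -81.500

77.500 -60.000 -81.500


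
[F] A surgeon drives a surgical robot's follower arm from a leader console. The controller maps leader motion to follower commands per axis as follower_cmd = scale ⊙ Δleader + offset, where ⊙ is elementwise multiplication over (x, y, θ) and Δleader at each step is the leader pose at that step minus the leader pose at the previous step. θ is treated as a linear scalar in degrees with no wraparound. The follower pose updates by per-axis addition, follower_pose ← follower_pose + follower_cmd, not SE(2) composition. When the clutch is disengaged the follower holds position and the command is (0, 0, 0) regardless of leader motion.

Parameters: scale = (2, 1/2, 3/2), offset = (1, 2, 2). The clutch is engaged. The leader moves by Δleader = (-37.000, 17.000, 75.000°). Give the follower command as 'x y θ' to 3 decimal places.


axis x: 2·-37.000 + 1 = -73.000
axis y: 1/2·17.000 + 2 = 10.500
axis θ: 3/2·75.000 + 2 = 114.500

-73.000 10.500 114.500


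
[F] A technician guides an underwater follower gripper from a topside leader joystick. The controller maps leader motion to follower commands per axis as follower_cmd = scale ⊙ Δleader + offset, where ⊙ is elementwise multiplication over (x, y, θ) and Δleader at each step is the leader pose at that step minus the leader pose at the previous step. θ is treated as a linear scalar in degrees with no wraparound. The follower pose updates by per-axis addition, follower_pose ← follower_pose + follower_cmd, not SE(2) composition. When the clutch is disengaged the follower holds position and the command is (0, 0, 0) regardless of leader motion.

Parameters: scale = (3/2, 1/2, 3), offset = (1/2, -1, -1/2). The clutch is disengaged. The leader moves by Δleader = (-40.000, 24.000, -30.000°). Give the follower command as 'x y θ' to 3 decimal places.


0.000 0.000 0.000

clutch disengaged → follower holds; cmd = (0, 0, 0)


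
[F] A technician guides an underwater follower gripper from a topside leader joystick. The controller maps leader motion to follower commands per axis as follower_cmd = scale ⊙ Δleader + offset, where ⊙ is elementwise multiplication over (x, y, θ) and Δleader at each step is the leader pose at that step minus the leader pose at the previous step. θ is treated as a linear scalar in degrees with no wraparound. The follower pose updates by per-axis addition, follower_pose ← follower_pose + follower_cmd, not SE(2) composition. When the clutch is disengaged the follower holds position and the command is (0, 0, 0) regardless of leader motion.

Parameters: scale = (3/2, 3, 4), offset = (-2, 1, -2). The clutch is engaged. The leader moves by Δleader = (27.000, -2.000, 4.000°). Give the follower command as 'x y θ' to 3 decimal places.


axis x: 3/2·27.000 + -2 = 38.500
axis y: 3·-2.000 + 1 = -5.000
axis θ: 4·4.000 + -2 = 14.000

38.500 -5.000 14.000


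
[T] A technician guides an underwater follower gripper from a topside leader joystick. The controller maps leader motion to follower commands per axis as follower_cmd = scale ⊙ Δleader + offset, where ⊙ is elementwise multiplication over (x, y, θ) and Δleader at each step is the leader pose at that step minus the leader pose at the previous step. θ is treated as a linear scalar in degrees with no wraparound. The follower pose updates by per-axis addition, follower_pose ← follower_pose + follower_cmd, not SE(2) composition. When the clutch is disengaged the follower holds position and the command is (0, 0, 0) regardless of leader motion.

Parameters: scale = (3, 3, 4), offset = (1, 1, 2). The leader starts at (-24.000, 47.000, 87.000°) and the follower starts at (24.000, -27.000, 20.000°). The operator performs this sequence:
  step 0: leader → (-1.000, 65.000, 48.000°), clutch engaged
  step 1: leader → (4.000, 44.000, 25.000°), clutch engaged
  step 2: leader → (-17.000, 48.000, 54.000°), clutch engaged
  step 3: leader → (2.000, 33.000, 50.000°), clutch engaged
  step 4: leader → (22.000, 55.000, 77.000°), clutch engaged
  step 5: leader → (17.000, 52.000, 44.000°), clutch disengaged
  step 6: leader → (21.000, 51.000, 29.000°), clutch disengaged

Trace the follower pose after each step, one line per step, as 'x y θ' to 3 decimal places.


step 0: Δleader=(23.000, 18.000, -39.000°), engaged; cmd=(70.000, 55.000, -154.000°) → follower=(94.000, 28.000, -134.000°)
step 1: Δleader=(5.000, -21.000, -23.000°), engaged; cmd=(16.000, -62.000, -90.000°) → follower=(110.000, -34.000, -224.000°)
step 2: Δleader=(-21.000, 4.000, 29.000°), engaged; cmd=(-62.000, 13.000, 118.000°) → follower=(48.000, -21.000, -106.000°)
step 3: Δleader=(19.000, -15.000, -4.000°), engaged; cmd=(58.000, -44.000, -14.000°) → follower=(106.000, -65.000, -120.000°)
step 4: Δleader=(20.000, 22.000, 27.000°), engaged; cmd=(61.000, 67.000, 110.000°) → follower=(167.000, 2.000, -10.000°)
step 5: Δleader=(-5.000, -3.000, -33.000°), disengaged; cmd=(0,0,0) → follower holds at (167.000, 2.000, -10.000°)
step 6: Δleader=(4.000, -1.000, -15.000°), disengaged; cmd=(0,0,0) → follower holds at (167.000, 2.000, -10.000°)

94.000 28.000 -134.000
110.000 -34.000 -224.000
48.000 -21.000 -106.000
106.000 -65.000 -120.000
167.000 2.000 -10.000
167.000 2.000 -10.000
167.000 2.000 -10.000


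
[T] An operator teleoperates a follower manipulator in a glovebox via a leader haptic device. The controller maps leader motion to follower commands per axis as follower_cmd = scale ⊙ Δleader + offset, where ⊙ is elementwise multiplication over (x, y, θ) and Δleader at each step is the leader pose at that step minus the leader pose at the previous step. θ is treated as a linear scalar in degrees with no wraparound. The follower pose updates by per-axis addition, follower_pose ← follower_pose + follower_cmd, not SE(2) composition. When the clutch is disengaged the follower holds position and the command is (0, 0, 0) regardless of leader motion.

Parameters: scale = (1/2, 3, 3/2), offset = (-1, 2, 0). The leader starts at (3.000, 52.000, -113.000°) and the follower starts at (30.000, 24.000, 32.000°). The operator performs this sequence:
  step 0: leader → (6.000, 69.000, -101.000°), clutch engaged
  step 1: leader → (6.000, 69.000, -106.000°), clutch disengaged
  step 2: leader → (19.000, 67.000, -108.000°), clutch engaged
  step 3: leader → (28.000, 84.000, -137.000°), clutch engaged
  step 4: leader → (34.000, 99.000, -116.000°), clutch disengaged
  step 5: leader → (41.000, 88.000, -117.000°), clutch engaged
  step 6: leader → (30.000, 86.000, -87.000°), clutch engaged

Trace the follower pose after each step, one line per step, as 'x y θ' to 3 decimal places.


30.500 77.000 50.000
30.500 77.000 50.000
36.000 73.000 47.000
39.500 126.000 3.500
39.500 126.000 3.500
42.000 95.000 2.000
35.500 91.000 47.000

step 0: Δleader=(3.000, 17.000, 12.000°), engaged; cmd=(0.500, 53.000, 18.000°) → follower=(30.500, 77.000, 50.000°)
step 1: Δleader=(0.000, 0.000, -5.000°), disengaged; cmd=(0,0,0) → follower holds at (30.500, 77.000, 50.000°)
step 2: Δleader=(13.000, -2.000, -2.000°), engaged; cmd=(5.500, -4.000, -3.000°) → follower=(36.000, 73.000, 47.000°)
step 3: Δleader=(9.000, 17.000, -29.000°), engaged; cmd=(3.500, 53.000, -43.500°) → follower=(39.500, 126.000, 3.500°)
step 4: Δleader=(6.000, 15.000, 21.000°), disengaged; cmd=(0,0,0) → follower holds at (39.500, 126.000, 3.500°)
step 5: Δleader=(7.000, -11.000, -1.000°), engaged; cmd=(2.500, -31.000, -1.500°) → follower=(42.000, 95.000, 2.000°)
step 6: Δleader=(-11.000, -2.000, 30.000°), engaged; cmd=(-6.500, -4.000, 45.000°) → follower=(35.500, 91.000, 47.000°)


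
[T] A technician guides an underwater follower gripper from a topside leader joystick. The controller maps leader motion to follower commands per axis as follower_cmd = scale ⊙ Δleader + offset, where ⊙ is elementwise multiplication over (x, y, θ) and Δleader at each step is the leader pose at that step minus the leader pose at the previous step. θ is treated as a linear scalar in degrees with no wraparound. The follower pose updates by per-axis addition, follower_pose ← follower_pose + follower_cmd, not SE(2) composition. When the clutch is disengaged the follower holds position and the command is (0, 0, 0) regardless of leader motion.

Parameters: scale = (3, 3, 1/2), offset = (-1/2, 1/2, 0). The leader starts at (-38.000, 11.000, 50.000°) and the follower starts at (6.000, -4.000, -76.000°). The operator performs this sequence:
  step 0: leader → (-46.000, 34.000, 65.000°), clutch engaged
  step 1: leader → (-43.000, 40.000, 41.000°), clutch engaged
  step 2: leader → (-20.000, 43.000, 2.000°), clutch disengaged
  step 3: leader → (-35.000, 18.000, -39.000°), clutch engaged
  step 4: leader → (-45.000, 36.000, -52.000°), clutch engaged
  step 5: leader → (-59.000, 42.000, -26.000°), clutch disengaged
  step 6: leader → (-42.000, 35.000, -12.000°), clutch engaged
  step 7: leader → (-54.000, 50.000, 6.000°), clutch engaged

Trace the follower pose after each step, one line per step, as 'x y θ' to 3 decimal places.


step 0: Δleader=(-8.000, 23.000, 15.000°), engaged; cmd=(-24.500, 69.500, 7.500°) → follower=(-18.500, 65.500, -68.500°)
step 1: Δleader=(3.000, 6.000, -24.000°), engaged; cmd=(8.500, 18.500, -12.000°) → follower=(-10.000, 84.000, -80.500°)
step 2: Δleader=(23.000, 3.000, -39.000°), disengaged; cmd=(0,0,0) → follower holds at (-10.000, 84.000, -80.500°)
step 3: Δleader=(-15.000, -25.000, -41.000°), engaged; cmd=(-45.500, -74.500, -20.500°) → follower=(-55.500, 9.500, -101.000°)
step 4: Δleader=(-10.000, 18.000, -13.000°), engaged; cmd=(-30.500, 54.500, -6.500°) → follower=(-86.000, 64.000, -107.500°)
step 5: Δleader=(-14.000, 6.000, 26.000°), disengaged; cmd=(0,0,0) → follower holds at (-86.000, 64.000, -107.500°)
step 6: Δleader=(17.000, -7.000, 14.000°), engaged; cmd=(50.500, -20.500, 7.000°) → follower=(-35.500, 43.500, -100.500°)
step 7: Δleader=(-12.000, 15.000, 18.000°), engaged; cmd=(-36.500, 45.500, 9.000°) → follower=(-72.000, 89.000, -91.500°)

-18.500 65.500 -68.500
-10.000 84.000 -80.500
-10.000 84.000 -80.500
-55.500 9.500 -101.000
-86.000 64.000 -107.500
-86.000 64.000 -107.500
-35.500 43.500 -100.500
-72.000 89.000 -91.500


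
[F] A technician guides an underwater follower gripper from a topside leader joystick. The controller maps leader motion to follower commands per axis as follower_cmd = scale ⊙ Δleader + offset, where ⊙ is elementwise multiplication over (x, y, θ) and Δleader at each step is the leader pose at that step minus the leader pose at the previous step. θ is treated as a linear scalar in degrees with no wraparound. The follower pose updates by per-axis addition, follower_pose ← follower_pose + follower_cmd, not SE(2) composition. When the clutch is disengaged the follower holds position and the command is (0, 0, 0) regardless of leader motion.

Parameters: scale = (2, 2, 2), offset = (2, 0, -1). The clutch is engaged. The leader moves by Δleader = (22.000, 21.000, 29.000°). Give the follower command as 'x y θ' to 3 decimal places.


46.000 42.000 57.000

axis x: 2·22.000 + 2 = 46.000
axis y: 2·21.000 + 0 = 42.000
axis θ: 2·29.000 + -1 = 57.000


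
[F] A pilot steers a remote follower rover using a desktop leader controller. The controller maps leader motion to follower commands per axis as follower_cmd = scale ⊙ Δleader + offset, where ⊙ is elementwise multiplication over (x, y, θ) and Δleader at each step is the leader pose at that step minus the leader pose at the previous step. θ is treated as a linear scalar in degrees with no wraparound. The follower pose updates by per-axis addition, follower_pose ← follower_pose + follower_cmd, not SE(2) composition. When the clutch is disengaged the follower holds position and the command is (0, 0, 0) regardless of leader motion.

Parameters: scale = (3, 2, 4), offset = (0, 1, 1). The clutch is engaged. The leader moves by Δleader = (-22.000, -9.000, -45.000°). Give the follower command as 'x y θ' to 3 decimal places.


-66.000 -17.000 -179.000

axis x: 3·-22.000 + 0 = -66.000
axis y: 2·-9.000 + 1 = -17.000
axis θ: 4·-45.000 + 1 = -179.000


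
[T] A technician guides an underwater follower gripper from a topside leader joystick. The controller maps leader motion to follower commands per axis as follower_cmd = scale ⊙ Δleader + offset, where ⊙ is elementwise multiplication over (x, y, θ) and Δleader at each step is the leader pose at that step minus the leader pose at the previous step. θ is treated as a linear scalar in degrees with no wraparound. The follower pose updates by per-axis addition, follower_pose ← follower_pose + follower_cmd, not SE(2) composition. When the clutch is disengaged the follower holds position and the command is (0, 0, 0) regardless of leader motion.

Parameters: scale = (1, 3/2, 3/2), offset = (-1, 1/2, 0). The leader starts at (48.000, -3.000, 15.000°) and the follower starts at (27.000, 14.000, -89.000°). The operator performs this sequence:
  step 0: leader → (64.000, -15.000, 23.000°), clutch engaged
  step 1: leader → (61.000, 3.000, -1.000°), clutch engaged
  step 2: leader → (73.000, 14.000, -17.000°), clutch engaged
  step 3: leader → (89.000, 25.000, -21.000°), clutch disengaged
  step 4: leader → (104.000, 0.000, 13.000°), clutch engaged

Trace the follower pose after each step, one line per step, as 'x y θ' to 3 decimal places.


step 0: Δleader=(16.000, -12.000, 8.000°), engaged; cmd=(15.000, -17.500, 12.000°) → follower=(42.000, -3.500, -77.000°)
step 1: Δleader=(-3.000, 18.000, -24.000°), engaged; cmd=(-4.000, 27.500, -36.000°) → follower=(38.000, 24.000, -113.000°)
step 2: Δleader=(12.000, 11.000, -16.000°), engaged; cmd=(11.000, 17.000, -24.000°) → follower=(49.000, 41.000, -137.000°)
step 3: Δleader=(16.000, 11.000, -4.000°), disengaged; cmd=(0,0,0) → follower holds at (49.000, 41.000, -137.000°)
step 4: Δleader=(15.000, -25.000, 34.000°), engaged; cmd=(14.000, -37.000, 51.000°) → follower=(63.000, 4.000, -86.000°)

42.000 -3.500 -77.000
38.000 24.000 -113.000
49.000 41.000 -137.000
49.000 41.000 -137.000
63.000 4.000 -86.000


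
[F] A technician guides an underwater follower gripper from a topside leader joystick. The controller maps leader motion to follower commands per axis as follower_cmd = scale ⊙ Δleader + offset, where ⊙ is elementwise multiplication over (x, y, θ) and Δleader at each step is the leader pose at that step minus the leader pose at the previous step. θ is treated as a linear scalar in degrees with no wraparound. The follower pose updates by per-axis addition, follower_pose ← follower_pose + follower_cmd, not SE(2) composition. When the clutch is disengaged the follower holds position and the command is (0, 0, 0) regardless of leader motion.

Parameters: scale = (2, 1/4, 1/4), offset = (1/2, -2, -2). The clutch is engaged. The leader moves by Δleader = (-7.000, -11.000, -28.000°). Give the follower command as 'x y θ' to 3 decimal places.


axis x: 2·-7.000 + 1/2 = -13.500
axis y: 1/4·-11.000 + -2 = -4.750
axis θ: 1/4·-28.000 + -2 = -9.000

-13.500 -4.750 -9.000


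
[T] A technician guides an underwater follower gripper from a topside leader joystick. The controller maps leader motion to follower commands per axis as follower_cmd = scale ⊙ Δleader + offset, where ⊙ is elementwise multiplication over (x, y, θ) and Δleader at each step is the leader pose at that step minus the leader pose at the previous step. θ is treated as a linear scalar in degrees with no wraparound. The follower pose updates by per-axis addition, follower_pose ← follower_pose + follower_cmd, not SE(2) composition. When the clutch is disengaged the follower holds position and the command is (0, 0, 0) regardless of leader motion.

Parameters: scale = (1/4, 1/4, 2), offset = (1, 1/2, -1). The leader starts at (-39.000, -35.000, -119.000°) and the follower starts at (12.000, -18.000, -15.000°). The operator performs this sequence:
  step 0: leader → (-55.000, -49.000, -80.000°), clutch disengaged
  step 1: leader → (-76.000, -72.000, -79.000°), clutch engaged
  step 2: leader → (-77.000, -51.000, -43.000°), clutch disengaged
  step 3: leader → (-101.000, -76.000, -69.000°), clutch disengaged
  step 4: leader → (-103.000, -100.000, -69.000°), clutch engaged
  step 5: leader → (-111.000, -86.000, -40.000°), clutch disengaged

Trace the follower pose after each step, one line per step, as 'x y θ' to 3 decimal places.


step 0: Δleader=(-16.000, -14.000, 39.000°), disengaged; cmd=(0,0,0) → follower holds at (12.000, -18.000, -15.000°)
step 1: Δleader=(-21.000, -23.000, 1.000°), engaged; cmd=(-4.250, -5.250, 1.000°) → follower=(7.750, -23.250, -14.000°)
step 2: Δleader=(-1.000, 21.000, 36.000°), disengaged; cmd=(0,0,0) → follower holds at (7.750, -23.250, -14.000°)
step 3: Δleader=(-24.000, -25.000, -26.000°), disengaged; cmd=(0,0,0) → follower holds at (7.750, -23.250, -14.000°)
step 4: Δleader=(-2.000, -24.000, 0.000°), engaged; cmd=(0.500, -5.500, -1.000°) → follower=(8.250, -28.750, -15.000°)
step 5: Δleader=(-8.000, 14.000, 29.000°), disengaged; cmd=(0,0,0) → follower holds at (8.250, -28.750, -15.000°)

12.000 -18.000 -15.000
7.750 -23.250 -14.000
7.750 -23.250 -14.000
7.750 -23.250 -14.000
8.250 -28.750 -15.000
8.250 -28.750 -15.000


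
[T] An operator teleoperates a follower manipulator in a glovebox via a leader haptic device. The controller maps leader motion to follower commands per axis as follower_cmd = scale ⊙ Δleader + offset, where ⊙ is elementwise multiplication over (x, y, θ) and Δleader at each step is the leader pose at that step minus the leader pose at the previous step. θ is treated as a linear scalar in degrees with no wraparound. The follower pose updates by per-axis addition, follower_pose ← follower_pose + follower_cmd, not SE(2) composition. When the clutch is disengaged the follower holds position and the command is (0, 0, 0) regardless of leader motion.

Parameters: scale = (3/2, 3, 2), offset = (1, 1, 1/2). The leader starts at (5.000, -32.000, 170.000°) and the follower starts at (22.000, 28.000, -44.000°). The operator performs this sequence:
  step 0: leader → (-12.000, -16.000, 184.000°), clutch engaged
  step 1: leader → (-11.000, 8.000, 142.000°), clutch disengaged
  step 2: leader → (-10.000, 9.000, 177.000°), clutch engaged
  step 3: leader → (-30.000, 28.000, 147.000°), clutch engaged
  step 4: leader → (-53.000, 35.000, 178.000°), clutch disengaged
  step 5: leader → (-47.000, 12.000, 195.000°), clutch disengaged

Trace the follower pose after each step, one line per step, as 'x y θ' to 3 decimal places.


-2.500 77.000 -15.500
-2.500 77.000 -15.500
0.000 81.000 55.000
-29.000 139.000 -4.500
-29.000 139.000 -4.500
-29.000 139.000 -4.500

step 0: Δleader=(-17.000, 16.000, 14.000°), engaged; cmd=(-24.500, 49.000, 28.500°) → follower=(-2.500, 77.000, -15.500°)
step 1: Δleader=(1.000, 24.000, -42.000°), disengaged; cmd=(0,0,0) → follower holds at (-2.500, 77.000, -15.500°)
step 2: Δleader=(1.000, 1.000, 35.000°), engaged; cmd=(2.500, 4.000, 70.500°) → follower=(0.000, 81.000, 55.000°)
step 3: Δleader=(-20.000, 19.000, -30.000°), engaged; cmd=(-29.000, 58.000, -59.500°) → follower=(-29.000, 139.000, -4.500°)
step 4: Δleader=(-23.000, 7.000, 31.000°), disengaged; cmd=(0,0,0) → follower holds at (-29.000, 139.000, -4.500°)
step 5: Δleader=(6.000, -23.000, 17.000°), disengaged; cmd=(0,0,0) → follower holds at (-29.000, 139.000, -4.500°)


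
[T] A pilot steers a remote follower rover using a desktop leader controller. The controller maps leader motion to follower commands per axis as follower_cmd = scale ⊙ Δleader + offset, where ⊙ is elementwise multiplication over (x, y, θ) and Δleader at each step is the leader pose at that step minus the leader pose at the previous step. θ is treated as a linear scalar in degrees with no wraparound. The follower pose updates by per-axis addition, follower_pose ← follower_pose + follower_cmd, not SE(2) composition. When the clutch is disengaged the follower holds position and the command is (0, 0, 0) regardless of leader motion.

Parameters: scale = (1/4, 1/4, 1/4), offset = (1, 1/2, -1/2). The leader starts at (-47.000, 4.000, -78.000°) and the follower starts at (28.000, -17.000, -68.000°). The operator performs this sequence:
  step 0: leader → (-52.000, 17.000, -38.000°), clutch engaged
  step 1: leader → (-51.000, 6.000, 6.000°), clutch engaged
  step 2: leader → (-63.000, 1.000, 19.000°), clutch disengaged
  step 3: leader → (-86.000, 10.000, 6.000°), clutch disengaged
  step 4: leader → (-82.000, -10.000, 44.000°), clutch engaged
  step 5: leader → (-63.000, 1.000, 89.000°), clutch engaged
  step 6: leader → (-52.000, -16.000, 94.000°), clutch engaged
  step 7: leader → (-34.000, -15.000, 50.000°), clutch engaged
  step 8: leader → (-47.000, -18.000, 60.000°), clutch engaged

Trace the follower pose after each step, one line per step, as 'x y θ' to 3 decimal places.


27.750 -13.250 -58.500
29.000 -15.500 -48.000
29.000 -15.500 -48.000
29.000 -15.500 -48.000
31.000 -20.000 -39.000
36.750 -16.750 -28.250
40.500 -20.500 -27.500
46.000 -19.750 -39.000
43.750 -20.000 -37.000

step 0: Δleader=(-5.000, 13.000, 40.000°), engaged; cmd=(-0.250, 3.750, 9.500°) → follower=(27.750, -13.250, -58.500°)
step 1: Δleader=(1.000, -11.000, 44.000°), engaged; cmd=(1.250, -2.250, 10.500°) → follower=(29.000, -15.500, -48.000°)
step 2: Δleader=(-12.000, -5.000, 13.000°), disengaged; cmd=(0,0,0) → follower holds at (29.000, -15.500, -48.000°)
step 3: Δleader=(-23.000, 9.000, -13.000°), disengaged; cmd=(0,0,0) → follower holds at (29.000, -15.500, -48.000°)
step 4: Δleader=(4.000, -20.000, 38.000°), engaged; cmd=(2.000, -4.500, 9.000°) → follower=(31.000, -20.000, -39.000°)
step 5: Δleader=(19.000, 11.000, 45.000°), engaged; cmd=(5.750, 3.250, 10.750°) → follower=(36.750, -16.750, -28.250°)
step 6: Δleader=(11.000, -17.000, 5.000°), engaged; cmd=(3.750, -3.750, 0.750°) → follower=(40.500, -20.500, -27.500°)
step 7: Δleader=(18.000, 1.000, -44.000°), engaged; cmd=(5.500, 0.750, -11.500°) → follower=(46.000, -19.750, -39.000°)
step 8: Δleader=(-13.000, -3.000, 10.000°), engaged; cmd=(-2.250, -0.250, 2.000°) → follower=(43.750, -20.000, -37.000°)


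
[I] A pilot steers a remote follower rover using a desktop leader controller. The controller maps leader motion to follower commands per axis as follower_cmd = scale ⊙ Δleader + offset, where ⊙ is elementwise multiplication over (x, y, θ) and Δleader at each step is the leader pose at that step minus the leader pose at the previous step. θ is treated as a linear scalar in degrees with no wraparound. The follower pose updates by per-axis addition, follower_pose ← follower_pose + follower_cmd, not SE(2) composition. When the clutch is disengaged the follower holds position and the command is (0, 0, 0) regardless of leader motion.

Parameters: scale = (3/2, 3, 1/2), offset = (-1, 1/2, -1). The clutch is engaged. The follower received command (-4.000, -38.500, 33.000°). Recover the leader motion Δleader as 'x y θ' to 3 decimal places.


-2.000 -13.000 68.000

axis x: (-4.000 − -1) / (3/2) = -2.000
axis y: (-38.500 − 1/2) / (3) = -13.000
axis θ: (33.000 − -1) / (1/2) = 68.000
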